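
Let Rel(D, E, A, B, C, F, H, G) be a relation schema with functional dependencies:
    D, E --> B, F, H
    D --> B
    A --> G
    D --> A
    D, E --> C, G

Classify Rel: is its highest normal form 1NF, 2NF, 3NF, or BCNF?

1NF

Candidate key: {D, E}. Prime attributes: {D, E}.
D --> B: {D}⁺ = {A, B, D, G}, which is not all of the attributes, so the left side is not a superkey — BCNF is violated.
Because {B} is non-prime and the left side of D --> B is not a superkey, the relation is not in 3NF.
Since {D} ⊂ {D, E} and {D}⁺ ⊇ {A, B, G} with {A, B, G} non-prime, there is a partial dependency; 2NF fails.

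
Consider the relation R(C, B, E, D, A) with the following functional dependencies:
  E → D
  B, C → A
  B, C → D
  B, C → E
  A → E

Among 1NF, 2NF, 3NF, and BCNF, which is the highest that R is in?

2NF

Candidate key: {B, C}. Prime attributes: {B, C}.
E → D breaks BCNF: {E}⁺ = {D, E}, so {E} is not a superkey.
Because {D} is non-prime and the left side of E → D is not a superkey, the relation is not in 3NF.
No proper subset of a key has a non-prime attribute in its closure, so there is no partial dependency; 2NF holds.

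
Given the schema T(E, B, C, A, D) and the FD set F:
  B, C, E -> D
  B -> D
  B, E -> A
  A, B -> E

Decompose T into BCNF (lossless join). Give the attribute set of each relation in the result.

{A, B, E}; {B, C, E}; {B, D}

Candidate keys of the original relation: {A, B, C}, {B, C, E}.
Within {A, B, C, D, E}: {B}⁺ ∩ {A, B, C, D, E} = {B, D}, not the whole set, so B -> D violates BCNF; decompose into {B, D} and {A, B, C, E}.
{B, D} is in BCNF.
Within {A, B, C, E}: {B, E}⁺ ∩ {A, B, C, E} = {A, B, E}, not the whole set, so B, E -> A violates BCNF; decompose into {A, B, E} and {B, C, E}.
{A, B, E} is in BCNF.
{B, C, E} is in BCNF.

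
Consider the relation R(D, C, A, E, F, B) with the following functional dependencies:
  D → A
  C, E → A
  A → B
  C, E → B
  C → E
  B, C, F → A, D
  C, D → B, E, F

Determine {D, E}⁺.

Start with {D, E}.
D → A applies; add {A} → now {A, D, E}.
A → B applies; add {B} → now {A, B, D, E}.
No further FD applies.

{A, B, D, E}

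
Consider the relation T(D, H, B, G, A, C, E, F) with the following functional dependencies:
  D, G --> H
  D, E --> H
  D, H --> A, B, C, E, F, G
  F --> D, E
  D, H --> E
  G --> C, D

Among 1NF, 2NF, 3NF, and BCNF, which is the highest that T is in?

Candidate keys: {D, E}, {D, H}, {F}, {G}. Prime attributes: {D, E, F, G, H}.
Each dependency's left side is a superkey — BCNF holds.

BCNF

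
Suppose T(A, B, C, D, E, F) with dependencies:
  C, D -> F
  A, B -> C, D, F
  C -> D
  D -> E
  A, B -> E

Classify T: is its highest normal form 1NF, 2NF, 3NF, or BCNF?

Candidate key: {A, B}. Prime attributes: {A, B}.
C, D -> F: {C, D}⁺ = {C, D, E, F}, which is not all of the attributes, so the left side is not a superkey — BCNF is violated.
C, D -> F determines the non-prime attribute {F} from a non-superkey — 3NF is violated.
No non-prime attribute depends on a proper subset of any candidate key, so 2NF holds.

2NF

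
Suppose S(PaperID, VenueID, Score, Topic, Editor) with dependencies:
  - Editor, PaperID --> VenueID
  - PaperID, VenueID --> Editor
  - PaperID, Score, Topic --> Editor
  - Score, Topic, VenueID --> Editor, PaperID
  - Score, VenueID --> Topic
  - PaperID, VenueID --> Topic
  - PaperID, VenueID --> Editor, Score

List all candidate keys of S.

{Editor, PaperID} is a candidate key since {Editor, PaperID}⁺ = {Editor, PaperID, Score, Topic, VenueID} covers every attribute.
{PaperID, VenueID} is a candidate key since {PaperID, VenueID}⁺ = {Editor, PaperID, Score, Topic, VenueID} covers every attribute.
{Score, VenueID} is a candidate key since {Score, VenueID}⁺ = {Editor, PaperID, Score, Topic, VenueID} covers every attribute.
{PaperID, Score, Topic} is a candidate key since {PaperID, Score, Topic}⁺ = {Editor, PaperID, Score, Topic, VenueID} covers every attribute.
No proper subset of any of these is a key, and no other minimal superkey exists.

{Editor, PaperID}, {PaperID, Score, Topic}, {PaperID, VenueID}, {Score, VenueID}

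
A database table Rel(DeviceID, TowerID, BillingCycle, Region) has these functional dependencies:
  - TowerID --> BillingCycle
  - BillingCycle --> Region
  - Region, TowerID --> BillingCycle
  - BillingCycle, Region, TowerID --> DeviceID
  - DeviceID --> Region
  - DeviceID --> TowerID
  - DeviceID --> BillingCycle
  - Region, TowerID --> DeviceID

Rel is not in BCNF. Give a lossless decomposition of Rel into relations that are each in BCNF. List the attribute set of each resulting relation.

Candidate keys of the original relation: {DeviceID}, {TowerID}.
Within {BillingCycle, DeviceID, Region, TowerID}: {BillingCycle}⁺ ∩ {BillingCycle, DeviceID, Region, TowerID} = {BillingCycle, Region}, not the whole set, so BillingCycle --> Region violates BCNF; decompose into {BillingCycle, Region} and {BillingCycle, DeviceID, TowerID}.
{BillingCycle, Region} has no BCNF violation.
{BillingCycle, DeviceID, TowerID} has no BCNF violation.

{BillingCycle, DeviceID, TowerID}; {BillingCycle, Region}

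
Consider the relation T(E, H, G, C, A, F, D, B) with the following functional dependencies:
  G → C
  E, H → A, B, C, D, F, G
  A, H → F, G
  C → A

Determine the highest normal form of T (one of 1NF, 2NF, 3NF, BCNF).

Candidate key: {E, H}. Prime attributes: {E, H}.
G → C: {G}⁺ = {A, C, G}, which is not all of the attributes, so the left side is not a superkey — BCNF is violated.
Because {C} is non-prime and the left side of G → C is not a superkey, the relation is not in 3NF.
No proper subset of a key has a non-prime attribute in its closure, so there is no partial dependency; 2NF holds.

2NF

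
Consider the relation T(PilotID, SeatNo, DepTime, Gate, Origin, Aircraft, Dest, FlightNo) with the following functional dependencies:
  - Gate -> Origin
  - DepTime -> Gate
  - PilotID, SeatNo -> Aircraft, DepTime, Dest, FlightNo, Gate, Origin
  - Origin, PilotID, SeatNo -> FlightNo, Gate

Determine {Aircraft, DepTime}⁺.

Start with {Aircraft, DepTime}.
DepTime -> Gate applies; add {Gate} → now {Aircraft, DepTime, Gate}.
Gate -> Origin applies; add {Origin} → now {Aircraft, DepTime, Gate, Origin}.
No further FD applies.

{Aircraft, DepTime, Gate, Origin}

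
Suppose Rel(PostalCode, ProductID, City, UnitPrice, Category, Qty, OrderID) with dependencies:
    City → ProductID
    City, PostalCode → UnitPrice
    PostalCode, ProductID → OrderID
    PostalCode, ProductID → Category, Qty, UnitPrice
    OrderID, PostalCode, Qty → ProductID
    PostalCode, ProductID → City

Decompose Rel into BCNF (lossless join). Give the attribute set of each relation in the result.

Candidate keys of the original relation: {City, PostalCode}, {OrderID, PostalCode, Qty}, {PostalCode, ProductID}.
{Category, City, OrderID, PostalCode, ProductID, Qty, UnitPrice}: {City} determines {City, ProductID} here but is not a superkey — split on City → ProductID, giving {City, ProductID} and {Category, City, OrderID, PostalCode, Qty, UnitPrice}.
{City, ProductID} is in BCNF.
{Category, City, OrderID, PostalCode, Qty, UnitPrice} is in BCNF.

{Category, City, OrderID, PostalCode, Qty, UnitPrice}; {City, ProductID}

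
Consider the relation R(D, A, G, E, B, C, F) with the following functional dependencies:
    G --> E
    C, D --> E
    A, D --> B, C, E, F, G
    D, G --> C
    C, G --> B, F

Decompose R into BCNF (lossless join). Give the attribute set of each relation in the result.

Candidate key of the original relation: {A, D}.
Within {A, B, C, D, E, F, G}: {G}⁺ ∩ {A, B, C, D, E, F, G} = {E, G}, not the whole set, so G --> E violates BCNF; decompose into {E, G} and {A, B, C, D, F, G}.
{E, G} has no BCNF violation.
Within {A, B, C, D, F, G}: {D, G}⁺ ∩ {A, B, C, D, F, G} = {B, C, D, F, G}, not the whole set, so D, G --> B, C, F violates BCNF; decompose into {B, C, D, F, G} and {A, D, G}.
Within {B, C, D, F, G}: {C, G}⁺ ∩ {B, C, D, F, G} = {B, C, F, G}, not the whole set, so C, G --> B, F violates BCNF; decompose into {B, C, F, G} and {C, D, G}.
{B, C, F, G} has no BCNF violation.
{C, D, G} has no BCNF violation.
{A, D, G} has no BCNF violation.

{A, D, G}; {B, C, F, G}; {C, D, G}; {E, G}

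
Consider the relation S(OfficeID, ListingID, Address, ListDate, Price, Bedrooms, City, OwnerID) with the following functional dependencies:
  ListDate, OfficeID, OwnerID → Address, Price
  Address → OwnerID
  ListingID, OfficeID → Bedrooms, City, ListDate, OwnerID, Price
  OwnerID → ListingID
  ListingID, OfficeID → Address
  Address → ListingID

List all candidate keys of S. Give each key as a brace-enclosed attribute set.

{OfficeID} never appears on the right of any FD, so every key must include it.
{Address, OfficeID}⁺ = {Address, Bedrooms, City, ListDate, ListingID, OfficeID, OwnerID, Price}, which is every attribute, so {Address, OfficeID} is a candidate key.
{ListingID, OfficeID}⁺ = {Address, Bedrooms, City, ListDate, ListingID, OfficeID, OwnerID, Price}, which is every attribute, so {ListingID, OfficeID} is a candidate key.
{OfficeID, OwnerID}⁺ = {Address, Bedrooms, City, ListDate, ListingID, OfficeID, OwnerID, Price}, which is every attribute, so {OfficeID, OwnerID} is a candidate key.
These are minimal and exhaustive — every other superkey contains one of them.

{Address, OfficeID}, {ListingID, OfficeID}, {OfficeID, OwnerID}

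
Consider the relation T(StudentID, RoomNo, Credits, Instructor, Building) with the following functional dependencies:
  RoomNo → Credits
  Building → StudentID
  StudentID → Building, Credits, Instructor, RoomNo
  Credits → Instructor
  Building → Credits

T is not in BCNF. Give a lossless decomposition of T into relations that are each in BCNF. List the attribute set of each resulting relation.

{Building, RoomNo, StudentID}; {Credits, Instructor}; {Credits, RoomNo}

Candidate keys of the original relation: {Building}, {StudentID}.
In {Building, Credits, Instructor, RoomNo, StudentID}, {RoomNo} is not a superkey ({RoomNo}⁺ restricted to this set is {Credits, Instructor, RoomNo}), so split on RoomNo → Credits, Instructor into {Credits, Instructor, RoomNo} and {Building, RoomNo, StudentID}.
In {Credits, Instructor, RoomNo}, {Credits} is not a superkey ({Credits}⁺ restricted to this set is {Credits, Instructor}), so split on Credits → Instructor into {Credits, Instructor} and {Credits, RoomNo}.
{Credits, Instructor} is in BCNF.
{Credits, RoomNo} is in BCNF.
{Building, RoomNo, StudentID} is in BCNF.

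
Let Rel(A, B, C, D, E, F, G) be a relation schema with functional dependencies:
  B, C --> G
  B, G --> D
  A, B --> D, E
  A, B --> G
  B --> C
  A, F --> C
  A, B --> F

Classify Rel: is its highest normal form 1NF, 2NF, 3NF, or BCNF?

1NF

Candidate key: {A, B}. Prime attributes: {A, B}.
B, C --> G breaks BCNF: {B, C}⁺ = {B, C, D, G}, so {B, C} is not a superkey.
Because {G} is non-prime and the left side of B, C --> G is not a superkey, the relation is not in 3NF.
Since {B} ⊂ {A, B} and {B}⁺ ⊇ {C, D, G} with {C, D, G} non-prime, there is a partial dependency; 2NF fails.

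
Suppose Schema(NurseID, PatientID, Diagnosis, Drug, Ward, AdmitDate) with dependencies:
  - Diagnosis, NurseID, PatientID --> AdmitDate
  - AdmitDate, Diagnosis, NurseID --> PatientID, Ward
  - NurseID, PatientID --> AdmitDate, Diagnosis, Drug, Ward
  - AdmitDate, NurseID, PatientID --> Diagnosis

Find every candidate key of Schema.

{AdmitDate, Diagnosis, NurseID}, {NurseID, PatientID}

Attributes never on any right-hand side: {NurseID} — every candidate key must contain it.
Closure of {NurseID, PatientID} is {AdmitDate, Diagnosis, Drug, NurseID, PatientID, Ward}, the whole schema; {NurseID, PatientID} is a candidate key.
Closure of {AdmitDate, Diagnosis, NurseID} is {AdmitDate, Diagnosis, Drug, NurseID, PatientID, Ward}, the whole schema; {AdmitDate, Diagnosis, NurseID} is a candidate key.
Any other superkey properly contains one of these, so there are no further candidate keys.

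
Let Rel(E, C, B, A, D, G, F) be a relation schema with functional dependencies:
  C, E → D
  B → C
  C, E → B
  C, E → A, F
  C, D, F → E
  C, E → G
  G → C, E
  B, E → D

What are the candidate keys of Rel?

{G}⁺ = {A, B, C, D, E, F, G}, which is every attribute, so {G} is a candidate key.
{B, E}⁺ = {A, B, C, D, E, F, G}, which is every attribute, so {B, E} is a candidate key.
{C, E}⁺ = {A, B, C, D, E, F, G}, which is every attribute, so {C, E} is a candidate key.
{B, D, F}⁺ = {A, B, C, D, E, F, G}, which is every attribute, so {B, D, F} is a candidate key.
{C, D, F}⁺ = {A, B, C, D, E, F, G}, which is every attribute, so {C, D, F} is a candidate key.
These are minimal and exhaustive — every other superkey contains one of them.

{B, D, F}, {B, E}, {C, D, F}, {C, E}, {G}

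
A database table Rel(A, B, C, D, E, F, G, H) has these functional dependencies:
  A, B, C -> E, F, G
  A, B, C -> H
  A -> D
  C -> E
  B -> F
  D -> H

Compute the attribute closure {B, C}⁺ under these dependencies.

Start with {B, C}.
C -> E applies; add {E} → now {B, C, E}.
B -> F applies; add {F} → now {B, C, E, F}.
No further FD applies.

{B, C, E, F}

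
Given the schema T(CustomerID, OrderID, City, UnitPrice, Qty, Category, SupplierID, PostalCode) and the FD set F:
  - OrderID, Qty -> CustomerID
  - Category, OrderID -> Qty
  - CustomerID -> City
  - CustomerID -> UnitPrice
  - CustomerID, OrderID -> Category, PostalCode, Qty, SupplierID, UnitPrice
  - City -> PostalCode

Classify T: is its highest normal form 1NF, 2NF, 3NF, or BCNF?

Candidate keys: {Category, OrderID}, {CustomerID, OrderID}, {OrderID, Qty}. Prime attributes: {Category, CustomerID, OrderID, Qty}.
CustomerID -> City breaks BCNF: {CustomerID}⁺ = {City, CustomerID, PostalCode, UnitPrice}, so {CustomerID} is not a superkey.
Because {City} is non-prime and the left side of CustomerID -> City is not a superkey, the relation is not in 3NF.
{CustomerID} is a proper subset of the key {CustomerID, OrderID}, and {CustomerID}⁺ contains the non-prime attributes {City, PostalCode, UnitPrice} — a partial dependency, so 2NF is violated.

1NF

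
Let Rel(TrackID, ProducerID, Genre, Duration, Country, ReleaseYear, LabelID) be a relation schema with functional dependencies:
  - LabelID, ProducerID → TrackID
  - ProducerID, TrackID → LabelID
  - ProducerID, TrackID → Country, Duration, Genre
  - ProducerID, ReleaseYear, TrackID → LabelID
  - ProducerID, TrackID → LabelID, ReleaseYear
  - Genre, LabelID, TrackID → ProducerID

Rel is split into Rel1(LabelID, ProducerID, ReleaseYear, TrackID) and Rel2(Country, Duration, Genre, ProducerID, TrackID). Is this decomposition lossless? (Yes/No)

Yes

The shared attributes are {ProducerID, TrackID} and {ProducerID, TrackID}⁺ = {Country, Duration, Genre, LabelID, ProducerID, ReleaseYear, TrackID}.
This includes all of Rel1, so the common attributes are a superkey of Rel1 — the join is lossless.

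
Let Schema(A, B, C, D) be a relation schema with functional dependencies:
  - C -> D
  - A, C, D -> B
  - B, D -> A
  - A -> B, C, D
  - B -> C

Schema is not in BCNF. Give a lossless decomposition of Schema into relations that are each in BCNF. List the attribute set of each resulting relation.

{A, B, C}; {C, D}

Candidate keys of the original relation: {A}, {B}.
In {A, B, C, D}, {C} is not a superkey ({C}⁺ restricted to this set is {C, D}), so split on C -> D into {C, D} and {A, B, C}.
{C, D} has no BCNF violation.
{A, B, C} has no BCNF violation.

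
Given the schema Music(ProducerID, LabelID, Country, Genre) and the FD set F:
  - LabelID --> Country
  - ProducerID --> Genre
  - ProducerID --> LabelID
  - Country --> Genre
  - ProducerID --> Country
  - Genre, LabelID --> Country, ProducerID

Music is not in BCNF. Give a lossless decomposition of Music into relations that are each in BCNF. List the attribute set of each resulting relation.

Candidate keys of the original relation: {LabelID}, {ProducerID}.
Within {Country, Genre, LabelID, ProducerID}: {Country}⁺ ∩ {Country, Genre, LabelID, ProducerID} = {Country, Genre}, not the whole set, so Country --> Genre violates BCNF; decompose into {Country, Genre} and {Country, LabelID, ProducerID}.
{Country, Genre} has no BCNF violation.
{Country, LabelID, ProducerID} has no BCNF violation.

{Country, Genre}; {Country, LabelID, ProducerID}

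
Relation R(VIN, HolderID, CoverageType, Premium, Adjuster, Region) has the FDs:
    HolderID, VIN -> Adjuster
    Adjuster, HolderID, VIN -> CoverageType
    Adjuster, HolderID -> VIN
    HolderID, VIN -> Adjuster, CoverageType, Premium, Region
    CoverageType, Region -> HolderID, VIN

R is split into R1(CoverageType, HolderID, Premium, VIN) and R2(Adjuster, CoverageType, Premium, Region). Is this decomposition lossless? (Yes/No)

No

Common attributes: {CoverageType, Premium}; their closure is {CoverageType, Premium}.
Neither R1 nor R2 is contained in that closure, so the decomposition is lossy.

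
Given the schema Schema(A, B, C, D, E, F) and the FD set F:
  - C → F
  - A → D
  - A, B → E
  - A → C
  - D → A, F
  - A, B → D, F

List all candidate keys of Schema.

{A, B}, {B, D}

Attributes never on any right-hand side: {B} — every candidate key must contain it.
Closure of {A, B} is {A, B, C, D, E, F}, the whole schema; {A, B} is a candidate key.
Closure of {B, D} is {A, B, C, D, E, F}, the whole schema; {B, D} is a candidate key.
These are minimal and exhaustive — every other superkey contains one of them.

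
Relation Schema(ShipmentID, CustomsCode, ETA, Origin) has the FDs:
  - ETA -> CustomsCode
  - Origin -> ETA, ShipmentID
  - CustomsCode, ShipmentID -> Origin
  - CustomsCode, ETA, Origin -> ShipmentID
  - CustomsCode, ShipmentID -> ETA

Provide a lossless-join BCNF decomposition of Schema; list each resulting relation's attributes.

Candidate keys of the original relation: {CustomsCode, ShipmentID}, {ETA, ShipmentID}, {Origin}.
Within {CustomsCode, ETA, Origin, ShipmentID}: {ETA}⁺ ∩ {CustomsCode, ETA, Origin, ShipmentID} = {CustomsCode, ETA}, not the whole set, so ETA -> CustomsCode violates BCNF; decompose into {CustomsCode, ETA} and {ETA, Origin, ShipmentID}.
{CustomsCode, ETA}: every determinant is a superkey — BCNF.
{ETA, Origin, ShipmentID}: every determinant is a superkey — BCNF.

{CustomsCode, ETA}; {ETA, Origin, ShipmentID}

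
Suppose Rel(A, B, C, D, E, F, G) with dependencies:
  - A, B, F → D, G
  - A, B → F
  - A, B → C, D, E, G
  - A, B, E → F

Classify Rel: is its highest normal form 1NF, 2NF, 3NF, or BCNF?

Candidate key: {A, B}. Prime attributes: {A, B}.
The left-hand side of every FD is a superkey, so BCNF is satisfied.

BCNF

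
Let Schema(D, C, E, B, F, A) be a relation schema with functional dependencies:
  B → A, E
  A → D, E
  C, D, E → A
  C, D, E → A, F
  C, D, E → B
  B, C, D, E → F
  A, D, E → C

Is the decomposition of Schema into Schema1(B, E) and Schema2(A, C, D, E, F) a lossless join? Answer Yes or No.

The shared attributes are {E} and {E}⁺ = {E}.
Schema1 ⊄ {E} and Schema2 ⊄ {E}, so the split is lossy.

No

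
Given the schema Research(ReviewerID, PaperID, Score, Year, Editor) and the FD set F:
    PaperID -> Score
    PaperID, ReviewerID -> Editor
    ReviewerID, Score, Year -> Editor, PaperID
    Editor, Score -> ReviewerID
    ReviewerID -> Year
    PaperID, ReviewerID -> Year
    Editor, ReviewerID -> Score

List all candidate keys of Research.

{Editor, PaperID}, {Editor, ReviewerID}, {Editor, Score}, {PaperID, ReviewerID}, {ReviewerID, Score}

Closure of {Editor, PaperID} is {Editor, PaperID, ReviewerID, Score, Year}, the whole schema; {Editor, PaperID} is a candidate key.
Closure of {Editor, ReviewerID} is {Editor, PaperID, ReviewerID, Score, Year}, the whole schema; {Editor, ReviewerID} is a candidate key.
Closure of {Editor, Score} is {Editor, PaperID, ReviewerID, Score, Year}, the whole schema; {Editor, Score} is a candidate key.
Closure of {PaperID, ReviewerID} is {Editor, PaperID, ReviewerID, Score, Year}, the whole schema; {PaperID, ReviewerID} is a candidate key.
Closure of {ReviewerID, Score} is {Editor, PaperID, ReviewerID, Score, Year}, the whole schema; {ReviewerID, Score} is a candidate key.
No proper subset of any of these is a key, and no other minimal superkey exists.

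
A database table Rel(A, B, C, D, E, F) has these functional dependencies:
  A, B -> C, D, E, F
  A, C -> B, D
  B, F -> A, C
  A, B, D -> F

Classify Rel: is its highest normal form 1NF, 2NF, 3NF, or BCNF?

BCNF

Candidate keys: {A, B}, {A, C}, {B, F}. Prime attributes: {A, B, C, F}.
The left-hand side of every FD is a superkey, so BCNF is satisfied.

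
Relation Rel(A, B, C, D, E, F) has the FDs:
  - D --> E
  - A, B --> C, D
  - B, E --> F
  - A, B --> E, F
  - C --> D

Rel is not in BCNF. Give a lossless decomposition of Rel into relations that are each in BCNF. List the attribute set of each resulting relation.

Candidate key of the original relation: {A, B}.
In {A, B, C, D, E, F}, {D} is not a superkey ({D}⁺ restricted to this set is {D, E}), so split on D --> E into {D, E} and {A, B, C, D, F}.
{D, E}: every determinant is a superkey — BCNF.
In {A, B, C, D, F}, {C} is not a superkey ({C}⁺ restricted to this set is {C, D}), so split on C --> D into {C, D} and {A, B, C, F}.
{C, D}: every determinant is a superkey — BCNF.
In {A, B, C, F}, {B, C} is not a superkey ({B, C}⁺ restricted to this set is {B, C, F}), so split on B, C --> F into {B, C, F} and {A, B, C}.
{B, C, F}: every determinant is a superkey — BCNF.
{A, B, C}: every determinant is a superkey — BCNF.

{A, B, C}; {B, C, F}; {C, D}; {D, E}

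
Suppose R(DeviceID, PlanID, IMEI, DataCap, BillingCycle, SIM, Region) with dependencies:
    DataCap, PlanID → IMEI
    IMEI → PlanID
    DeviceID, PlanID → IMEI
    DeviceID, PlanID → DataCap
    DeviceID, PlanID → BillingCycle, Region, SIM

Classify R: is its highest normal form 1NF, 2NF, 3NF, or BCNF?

Candidate keys: {DeviceID, IMEI}, {DeviceID, PlanID}. Prime attributes: {DeviceID, IMEI, PlanID}.
DataCap, PlanID → IMEI breaks BCNF: {DataCap, PlanID}⁺ = {DataCap, IMEI, PlanID}, so {DataCap, PlanID} is not a superkey.
But every attribute on its right side ({IMEI}) is prime, and the same holds for every other non-superkey FD, so 3NF still holds.

3NF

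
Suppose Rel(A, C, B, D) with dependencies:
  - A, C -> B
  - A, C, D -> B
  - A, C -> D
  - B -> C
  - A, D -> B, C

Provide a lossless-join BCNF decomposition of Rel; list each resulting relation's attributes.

Candidate keys of the original relation: {A, B}, {A, C}, {A, D}.
Within {A, B, C, D}: {B}⁺ ∩ {A, B, C, D} = {B, C}, not the whole set, so B -> C violates BCNF; decompose into {B, C} and {A, B, D}.
{B, C}: every determinant is a superkey — BCNF.
{A, B, D}: every determinant is a superkey — BCNF.

{A, B, D}; {B, C}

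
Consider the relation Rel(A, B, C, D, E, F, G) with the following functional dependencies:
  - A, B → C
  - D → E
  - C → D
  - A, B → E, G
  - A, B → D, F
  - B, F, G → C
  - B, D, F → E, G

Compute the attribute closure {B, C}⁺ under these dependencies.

{B, C, D, E}

Start with {B, C}.
C → D applies; add {D} → now {B, C, D}.
D → E applies; add {E} → now {B, C, D, E}.
No further FD applies.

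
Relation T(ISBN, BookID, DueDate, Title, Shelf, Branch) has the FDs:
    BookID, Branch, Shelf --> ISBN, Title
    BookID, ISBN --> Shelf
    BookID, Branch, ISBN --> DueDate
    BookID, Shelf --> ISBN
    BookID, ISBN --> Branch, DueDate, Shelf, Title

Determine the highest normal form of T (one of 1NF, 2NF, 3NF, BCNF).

Candidate keys: {BookID, ISBN}, {BookID, Shelf}. Prime attributes: {BookID, ISBN, Shelf}.
Each dependency's left side is a superkey — BCNF holds.

BCNF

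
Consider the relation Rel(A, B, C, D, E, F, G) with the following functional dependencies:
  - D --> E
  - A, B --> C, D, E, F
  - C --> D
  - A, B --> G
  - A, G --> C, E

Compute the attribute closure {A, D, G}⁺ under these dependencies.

{A, C, D, E, G}

Start with {A, D, G}.
D --> E applies; add {E} → now {A, D, E, G}.
A, G --> C, E applies; add {C} → now {A, C, D, E, G}.
No further FD applies.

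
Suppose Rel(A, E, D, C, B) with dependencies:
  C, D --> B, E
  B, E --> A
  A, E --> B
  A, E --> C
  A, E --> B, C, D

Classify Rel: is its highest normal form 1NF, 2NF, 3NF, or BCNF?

BCNF

Candidate keys: {A, E}, {B, E}, {C, D}. Prime attributes: {A, B, C, D, E}.
Each dependency's left side is a superkey — BCNF holds.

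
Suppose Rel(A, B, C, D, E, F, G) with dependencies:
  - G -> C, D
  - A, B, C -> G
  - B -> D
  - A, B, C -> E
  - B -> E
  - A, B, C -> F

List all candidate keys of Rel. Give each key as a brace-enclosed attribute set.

{A, B, C}, {A, B, G}

No FD produces {A, B}, so they must be in every candidate key.
{A, B, C}⁺ = {A, B, C, D, E, F, G} — all of the relation — so {A, B, C} is a candidate key.
{A, B, G}⁺ = {A, B, C, D, E, F, G} — all of the relation — so {A, B, G} is a candidate key.
No proper subset of any of these is a key, and no other minimal superkey exists.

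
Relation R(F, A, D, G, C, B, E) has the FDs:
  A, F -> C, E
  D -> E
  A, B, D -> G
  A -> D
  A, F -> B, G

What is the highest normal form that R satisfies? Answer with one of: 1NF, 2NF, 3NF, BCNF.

Candidate key: {A, F}. Prime attributes: {A, F}.
D -> E: {D}⁺ = {D, E}, which is not all of the attributes, so the left side is not a superkey — BCNF is violated.
D -> E determines the non-prime attribute {E} from a non-superkey — 3NF is violated.
{A} is a proper subset of the key {A, F}, and {A}⁺ contains the non-prime attributes {D, E} — a partial dependency, so 2NF is violated.

1NF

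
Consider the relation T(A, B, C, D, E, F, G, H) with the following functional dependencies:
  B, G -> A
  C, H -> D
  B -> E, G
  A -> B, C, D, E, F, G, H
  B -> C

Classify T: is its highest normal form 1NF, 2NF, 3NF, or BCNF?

Candidate keys: {A}, {B}. Prime attributes: {A, B}.
C, H -> D breaks BCNF: {C, H}⁺ = {C, D, H}, so {C, H} is not a superkey.
C, H -> D determines the non-prime attribute {D} from a non-superkey — 3NF is violated.
Every candidate key is a single attribute, so no partial dependency is possible; 2NF holds.

2NF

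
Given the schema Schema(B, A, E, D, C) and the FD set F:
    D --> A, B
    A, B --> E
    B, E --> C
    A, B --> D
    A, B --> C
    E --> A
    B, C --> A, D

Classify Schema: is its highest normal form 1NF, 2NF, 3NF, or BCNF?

Candidate keys: {A, B}, {B, C}, {B, E}, {D}. Prime attributes: {A, B, C, D, E}.
For E --> A we have {E}⁺ = {A, E}; {E} is not a superkey, so BCNF fails.
Its right-hand attributes {A} are all prime, as are those of every other non-superkey FD — the relation is in 3NF.

3NF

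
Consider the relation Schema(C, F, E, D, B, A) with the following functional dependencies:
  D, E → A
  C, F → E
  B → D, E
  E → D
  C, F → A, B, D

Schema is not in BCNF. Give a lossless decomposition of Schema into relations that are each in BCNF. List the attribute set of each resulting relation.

Candidate key of the original relation: {C, F}.
{A, B, C, D, E, F}: {D, E} determines {A, D, E} here but is not a superkey — split on D, E → A, giving {A, D, E} and {B, C, D, E, F}.
{A, D, E}: every determinant is a superkey — BCNF.
{B, C, D, E, F}: {B} determines {B, D, E} here but is not a superkey — split on B → D, E, giving {B, D, E} and {B, C, F}.
{B, D, E}: {E} determines {D, E} here but is not a superkey — split on E → D, giving {D, E} and {B, E}.
{D, E}: every determinant is a superkey — BCNF.
{B, E}: every determinant is a superkey — BCNF.
{B, C, F}: every determinant is a superkey — BCNF.

{A, D, E}; {B, C, F}; {B, E}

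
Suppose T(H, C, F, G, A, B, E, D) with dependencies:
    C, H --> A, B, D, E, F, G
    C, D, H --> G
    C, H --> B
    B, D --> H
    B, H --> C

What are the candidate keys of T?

{B, D}⁺ = {A, B, C, D, E, F, G, H} — all of the relation — so {B, D} is a candidate key.
{B, H}⁺ = {A, B, C, D, E, F, G, H} — all of the relation — so {B, H} is a candidate key.
{C, H}⁺ = {A, B, C, D, E, F, G, H} — all of the relation — so {C, H} is a candidate key.
No proper subset of any of these is a key, and no other minimal superkey exists.

{B, D}, {B, H}, {C, H}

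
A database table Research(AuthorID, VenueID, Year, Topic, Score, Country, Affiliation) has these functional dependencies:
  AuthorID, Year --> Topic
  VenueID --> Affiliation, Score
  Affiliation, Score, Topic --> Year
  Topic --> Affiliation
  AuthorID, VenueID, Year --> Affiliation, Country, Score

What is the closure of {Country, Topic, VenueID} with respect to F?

{Affiliation, Country, Score, Topic, VenueID, Year}

Start with {Country, Topic, VenueID}.
VenueID --> Affiliation, Score applies; add {Affiliation, Score} → now {Affiliation, Country, Score, Topic, VenueID}.
Affiliation, Score, Topic --> Year applies; add {Year} → now {Affiliation, Country, Score, Topic, VenueID, Year}.
No further FD applies.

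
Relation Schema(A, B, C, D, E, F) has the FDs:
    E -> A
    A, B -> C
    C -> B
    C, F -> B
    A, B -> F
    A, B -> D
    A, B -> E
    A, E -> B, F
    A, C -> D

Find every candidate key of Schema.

{A, B}, {A, C}, {E}

{E}⁺ = {A, B, C, D, E, F}, which is every attribute, so {E} is a candidate key.
{A, B}⁺ = {A, B, C, D, E, F}, which is every attribute, so {A, B} is a candidate key.
{A, C}⁺ = {A, B, C, D, E, F}, which is every attribute, so {A, C} is a candidate key.
These are minimal and exhaustive — every other superkey contains one of them.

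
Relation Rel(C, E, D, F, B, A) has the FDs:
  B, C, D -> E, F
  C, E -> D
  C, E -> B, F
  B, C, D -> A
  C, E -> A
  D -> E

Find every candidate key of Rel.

{C, D}, {C, E}

Attributes never on any right-hand side: {C} — every candidate key must contain it.
Closure of {C, D} is {A, B, C, D, E, F}, the whole schema; {C, D} is a candidate key.
Closure of {C, E} is {A, B, C, D, E, F}, the whole schema; {C, E} is a candidate key.
Any other superkey properly contains one of these, so there are no further candidate keys.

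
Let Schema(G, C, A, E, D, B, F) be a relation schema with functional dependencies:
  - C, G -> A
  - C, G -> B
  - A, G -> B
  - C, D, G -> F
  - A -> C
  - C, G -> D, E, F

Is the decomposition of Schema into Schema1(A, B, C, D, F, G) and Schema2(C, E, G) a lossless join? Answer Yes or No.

Schema1 ∩ Schema2 = {C, G}; its closure under F is {A, B, C, D, E, F, G}.
Since Schema1 ⊆ {A, B, C, D, E, F, G}, the intersection is a superkey of Schema1; the decomposition is lossless.

Yes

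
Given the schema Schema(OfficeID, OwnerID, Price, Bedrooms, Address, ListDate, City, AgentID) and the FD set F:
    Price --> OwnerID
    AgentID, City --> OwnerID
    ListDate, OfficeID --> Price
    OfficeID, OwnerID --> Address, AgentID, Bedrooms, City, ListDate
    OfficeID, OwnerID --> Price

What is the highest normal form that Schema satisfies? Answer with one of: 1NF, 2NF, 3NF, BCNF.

Candidate keys: {AgentID, City, OfficeID}, {ListDate, OfficeID}, {OfficeID, OwnerID}, {OfficeID, Price}. Prime attributes: {AgentID, City, ListDate, OfficeID, OwnerID, Price}.
Price --> OwnerID: {Price}⁺ = {OwnerID, Price}, which is not all of the attributes, so the left side is not a superkey — BCNF is violated.
Since {OwnerID} ⊆ prime attributes and every other non-superkey FD also has a prime right side, the schema is in 3NF.

3NF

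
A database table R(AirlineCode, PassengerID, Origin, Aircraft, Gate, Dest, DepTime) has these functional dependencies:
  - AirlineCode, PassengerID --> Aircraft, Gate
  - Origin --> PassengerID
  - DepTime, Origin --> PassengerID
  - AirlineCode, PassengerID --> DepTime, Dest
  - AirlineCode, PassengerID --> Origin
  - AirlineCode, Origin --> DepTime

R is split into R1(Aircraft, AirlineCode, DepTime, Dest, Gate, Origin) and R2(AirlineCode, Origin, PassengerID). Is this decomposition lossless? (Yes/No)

The shared attributes are {AirlineCode, Origin} and {AirlineCode, Origin}⁺ = {Aircraft, AirlineCode, DepTime, Dest, Gate, Origin, PassengerID}.
Since R1 ⊆ {Aircraft, AirlineCode, DepTime, Dest, Gate, Origin, PassengerID}, the intersection is a superkey of R1; the decomposition is lossless.

Yes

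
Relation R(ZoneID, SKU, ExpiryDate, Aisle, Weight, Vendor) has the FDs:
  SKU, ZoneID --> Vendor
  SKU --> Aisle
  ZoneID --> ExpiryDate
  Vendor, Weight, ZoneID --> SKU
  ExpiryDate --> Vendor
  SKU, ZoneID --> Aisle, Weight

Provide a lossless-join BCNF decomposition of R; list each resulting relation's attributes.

{Aisle, SKU}; {ExpiryDate, Vendor}; {ExpiryDate, ZoneID}; {SKU, Weight, ZoneID}

Candidate keys of the original relation: {SKU, ZoneID}, {Weight, ZoneID}.
In {Aisle, ExpiryDate, SKU, Vendor, Weight, ZoneID}, {SKU} is not a superkey ({SKU}⁺ restricted to this set is {Aisle, SKU}), so split on SKU --> Aisle into {Aisle, SKU} and {ExpiryDate, SKU, Vendor, Weight, ZoneID}.
{Aisle, SKU}: every determinant is a superkey — BCNF.
In {ExpiryDate, SKU, Vendor, Weight, ZoneID}, {ZoneID} is not a superkey ({ZoneID}⁺ restricted to this set is {ExpiryDate, Vendor, ZoneID}), so split on ZoneID --> ExpiryDate, Vendor into {ExpiryDate, Vendor, ZoneID} and {SKU, Weight, ZoneID}.
In {ExpiryDate, Vendor, ZoneID}, {ExpiryDate} is not a superkey ({ExpiryDate}⁺ restricted to this set is {ExpiryDate, Vendor}), so split on ExpiryDate --> Vendor into {ExpiryDate, Vendor} and {ExpiryDate, ZoneID}.
{ExpiryDate, Vendor}: every determinant is a superkey — BCNF.
{ExpiryDate, ZoneID}: every determinant is a superkey — BCNF.
{SKU, Weight, ZoneID}: every determinant is a superkey — BCNF.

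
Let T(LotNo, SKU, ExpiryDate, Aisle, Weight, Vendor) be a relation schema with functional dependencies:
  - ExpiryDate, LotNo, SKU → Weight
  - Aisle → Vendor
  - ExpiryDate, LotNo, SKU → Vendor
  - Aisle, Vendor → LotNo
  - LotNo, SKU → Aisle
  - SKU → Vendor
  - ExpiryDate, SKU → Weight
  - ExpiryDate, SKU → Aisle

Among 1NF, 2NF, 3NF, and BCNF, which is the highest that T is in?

Candidate key: {ExpiryDate, SKU}. Prime attributes: {ExpiryDate, SKU}.
For Aisle → Vendor we have {Aisle}⁺ = {Aisle, LotNo, Vendor}; {Aisle} is not a superkey, so BCNF fails.
Aisle → Vendor has non-prime {Vendor} on the right and a non-superkey on the left, so 3NF fails.
{SKU} is a proper subset of the key {ExpiryDate, SKU}, and {SKU}⁺ contains the non-prime attribute {Vendor} — a partial dependency, so 2NF is violated.

1NF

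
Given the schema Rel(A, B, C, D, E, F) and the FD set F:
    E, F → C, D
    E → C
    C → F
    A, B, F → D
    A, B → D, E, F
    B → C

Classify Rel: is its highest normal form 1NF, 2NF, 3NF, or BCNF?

1NF

Candidate key: {A, B}. Prime attributes: {A, B}.
For E, F → C, D we have {E, F}⁺ = {C, D, E, F}; {E, F} is not a superkey, so BCNF fails.
E, F → C, D has non-prime {C, D} on the right and a non-superkey on the left, so 3NF fails.
The proper key subset {B} of {A, B} determines non-prime {C, F}, so the relation is not even in 2NF.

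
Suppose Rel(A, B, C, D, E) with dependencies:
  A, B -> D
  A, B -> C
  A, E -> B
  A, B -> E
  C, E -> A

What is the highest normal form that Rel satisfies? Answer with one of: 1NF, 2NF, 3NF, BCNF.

Candidate keys: {A, B}, {A, E}, {C, E}. Prime attributes: {A, B, C, E}.
The left-hand side of every FD is a superkey, so BCNF is satisfied.

BCNF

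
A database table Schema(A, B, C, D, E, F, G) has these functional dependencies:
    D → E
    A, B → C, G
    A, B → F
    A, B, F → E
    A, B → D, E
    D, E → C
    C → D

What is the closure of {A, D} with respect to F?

{A, C, D, E}

Start with {A, D}.
D → E applies; add {E} → now {A, D, E}.
D, E → C applies; add {C} → now {A, C, D, E}.
No further FD applies.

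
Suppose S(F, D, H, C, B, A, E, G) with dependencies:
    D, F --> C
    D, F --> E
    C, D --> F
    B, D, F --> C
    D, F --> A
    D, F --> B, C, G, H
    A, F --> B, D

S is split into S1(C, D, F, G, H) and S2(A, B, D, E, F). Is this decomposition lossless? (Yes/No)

S1 ∩ S2 = {D, F}; its closure under F is {A, B, C, D, E, F, G, H}.
Since S1 ⊆ {A, B, C, D, E, F, G, H}, the intersection is a superkey of S1; the decomposition is lossless.

Yes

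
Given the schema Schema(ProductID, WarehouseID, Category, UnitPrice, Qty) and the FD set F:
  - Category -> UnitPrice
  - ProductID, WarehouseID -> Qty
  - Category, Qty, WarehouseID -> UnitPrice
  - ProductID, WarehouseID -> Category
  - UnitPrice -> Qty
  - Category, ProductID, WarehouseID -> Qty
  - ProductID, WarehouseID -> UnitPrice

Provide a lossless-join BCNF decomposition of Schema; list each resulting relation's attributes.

{Category, ProductID, WarehouseID}; {Category, UnitPrice}; {Qty, UnitPrice}

Candidate key of the original relation: {ProductID, WarehouseID}.
Within {Category, ProductID, Qty, UnitPrice, WarehouseID}: {Category}⁺ ∩ {Category, ProductID, Qty, UnitPrice, WarehouseID} = {Category, Qty, UnitPrice}, not the whole set, so Category -> Qty, UnitPrice violates BCNF; decompose into {Category, Qty, UnitPrice} and {Category, ProductID, WarehouseID}.
Within {Category, Qty, UnitPrice}: {UnitPrice}⁺ ∩ {Category, Qty, UnitPrice} = {Qty, UnitPrice}, not the whole set, so UnitPrice -> Qty violates BCNF; decompose into {Qty, UnitPrice} and {Category, UnitPrice}.
{Qty, UnitPrice} is in BCNF.
{Category, UnitPrice} is in BCNF.
{Category, ProductID, WarehouseID} is in BCNF.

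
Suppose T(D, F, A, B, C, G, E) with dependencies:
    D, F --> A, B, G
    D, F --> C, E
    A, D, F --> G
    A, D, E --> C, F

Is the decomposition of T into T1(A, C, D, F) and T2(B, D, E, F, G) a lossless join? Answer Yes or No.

Yes

T1 ∩ T2 = {D, F}; its closure under F is {A, B, C, D, E, F, G}.
This includes all of T1, so the common attributes are a superkey of T1 — the join is lossless.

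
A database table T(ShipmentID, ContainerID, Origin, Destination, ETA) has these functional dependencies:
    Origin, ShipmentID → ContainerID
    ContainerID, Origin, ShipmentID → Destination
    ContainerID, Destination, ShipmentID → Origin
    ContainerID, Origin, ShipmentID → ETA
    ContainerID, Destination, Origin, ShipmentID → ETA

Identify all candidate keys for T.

{ContainerID, Destination, ShipmentID}, {Origin, ShipmentID}

Attributes never on any right-hand side: {ShipmentID} — every candidate key must contain it.
{Origin, ShipmentID} is a candidate key since {Origin, ShipmentID}⁺ = {ContainerID, Destination, ETA, Origin, ShipmentID} covers every attribute.
{ContainerID, Destination, ShipmentID} is a candidate key since {ContainerID, Destination, ShipmentID}⁺ = {ContainerID, Destination, ETA, Origin, ShipmentID} covers every attribute.
Any other superkey properly contains one of these, so there are no further candidate keys.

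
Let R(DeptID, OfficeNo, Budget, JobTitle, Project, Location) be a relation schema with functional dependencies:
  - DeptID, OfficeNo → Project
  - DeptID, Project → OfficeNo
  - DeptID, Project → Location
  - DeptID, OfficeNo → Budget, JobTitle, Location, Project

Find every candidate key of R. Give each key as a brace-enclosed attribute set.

{DeptID, OfficeNo}, {DeptID, Project}

No FD produces {DeptID}, so it must be in every candidate key.
{DeptID, OfficeNo} is a candidate key since {DeptID, OfficeNo}⁺ = {Budget, DeptID, JobTitle, Location, OfficeNo, Project} covers every attribute.
{DeptID, Project} is a candidate key since {DeptID, Project}⁺ = {Budget, DeptID, JobTitle, Location, OfficeNo, Project} covers every attribute.
Any other superkey properly contains one of these, so there are no further candidate keys.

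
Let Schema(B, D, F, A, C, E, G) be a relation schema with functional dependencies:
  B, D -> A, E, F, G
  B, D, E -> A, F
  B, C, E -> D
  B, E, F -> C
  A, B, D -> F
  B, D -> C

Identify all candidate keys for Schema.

{B} never appears on the right of any FD, so every key must include it.
{B, D}⁺ = {A, B, C, D, E, F, G} — all of the relation — so {B, D} is a candidate key.
{B, C, E}⁺ = {A, B, C, D, E, F, G} — all of the relation — so {B, C, E} is a candidate key.
{B, E, F}⁺ = {A, B, C, D, E, F, G} — all of the relation — so {B, E, F} is a candidate key.
Any other superkey properly contains one of these, so there are no further candidate keys.

{B, C, E}, {B, D}, {B, E, F}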